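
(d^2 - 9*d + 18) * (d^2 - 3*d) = d^4 - 12*d^3 + 45*d^2 - 54*d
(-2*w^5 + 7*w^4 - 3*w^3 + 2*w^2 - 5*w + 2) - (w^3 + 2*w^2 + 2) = -2*w^5 + 7*w^4 - 4*w^3 - 5*w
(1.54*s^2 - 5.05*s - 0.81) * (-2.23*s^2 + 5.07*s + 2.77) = -3.4342*s^4 + 19.0693*s^3 - 19.5314*s^2 - 18.0952*s - 2.2437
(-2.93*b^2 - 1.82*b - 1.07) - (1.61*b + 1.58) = -2.93*b^2 - 3.43*b - 2.65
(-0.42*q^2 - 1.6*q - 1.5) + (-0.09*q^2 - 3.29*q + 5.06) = -0.51*q^2 - 4.89*q + 3.56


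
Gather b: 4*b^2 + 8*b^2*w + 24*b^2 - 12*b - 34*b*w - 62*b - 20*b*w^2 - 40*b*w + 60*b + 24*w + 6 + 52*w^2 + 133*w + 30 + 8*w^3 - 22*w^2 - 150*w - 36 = b^2*(8*w + 28) + b*(-20*w^2 - 74*w - 14) + 8*w^3 + 30*w^2 + 7*w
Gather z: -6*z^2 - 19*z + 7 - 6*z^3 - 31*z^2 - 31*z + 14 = -6*z^3 - 37*z^2 - 50*z + 21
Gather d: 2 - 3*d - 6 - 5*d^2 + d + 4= -5*d^2 - 2*d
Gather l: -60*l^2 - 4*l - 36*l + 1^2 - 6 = -60*l^2 - 40*l - 5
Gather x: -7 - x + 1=-x - 6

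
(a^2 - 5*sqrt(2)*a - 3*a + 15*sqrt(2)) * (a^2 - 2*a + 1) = a^4 - 5*sqrt(2)*a^3 - 5*a^3 + 7*a^2 + 25*sqrt(2)*a^2 - 35*sqrt(2)*a - 3*a + 15*sqrt(2)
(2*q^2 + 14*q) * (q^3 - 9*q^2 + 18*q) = 2*q^5 - 4*q^4 - 90*q^3 + 252*q^2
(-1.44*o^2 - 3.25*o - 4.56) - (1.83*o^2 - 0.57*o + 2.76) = -3.27*o^2 - 2.68*o - 7.32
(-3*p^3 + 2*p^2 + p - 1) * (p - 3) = -3*p^4 + 11*p^3 - 5*p^2 - 4*p + 3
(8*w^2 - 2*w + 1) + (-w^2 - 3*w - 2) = 7*w^2 - 5*w - 1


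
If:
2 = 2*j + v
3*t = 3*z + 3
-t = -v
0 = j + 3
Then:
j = -3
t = 8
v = 8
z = 7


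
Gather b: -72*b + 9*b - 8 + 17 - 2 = 7 - 63*b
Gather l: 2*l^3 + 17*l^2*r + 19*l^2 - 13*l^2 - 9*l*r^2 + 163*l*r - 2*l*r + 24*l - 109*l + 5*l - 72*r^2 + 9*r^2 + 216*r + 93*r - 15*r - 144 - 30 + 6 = 2*l^3 + l^2*(17*r + 6) + l*(-9*r^2 + 161*r - 80) - 63*r^2 + 294*r - 168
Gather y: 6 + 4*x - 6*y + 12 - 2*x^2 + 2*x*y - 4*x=-2*x^2 + y*(2*x - 6) + 18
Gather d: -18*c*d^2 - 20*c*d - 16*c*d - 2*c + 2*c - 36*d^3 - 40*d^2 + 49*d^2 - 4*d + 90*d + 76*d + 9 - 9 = -36*d^3 + d^2*(9 - 18*c) + d*(162 - 36*c)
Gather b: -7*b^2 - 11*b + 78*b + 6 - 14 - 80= -7*b^2 + 67*b - 88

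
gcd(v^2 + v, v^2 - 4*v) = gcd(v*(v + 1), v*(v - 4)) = v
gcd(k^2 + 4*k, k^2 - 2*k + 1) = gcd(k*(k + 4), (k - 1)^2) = 1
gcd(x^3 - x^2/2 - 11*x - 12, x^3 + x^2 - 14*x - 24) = x^2 - 2*x - 8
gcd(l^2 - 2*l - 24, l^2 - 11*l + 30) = l - 6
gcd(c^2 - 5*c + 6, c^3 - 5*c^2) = 1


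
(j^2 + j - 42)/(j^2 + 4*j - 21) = (j - 6)/(j - 3)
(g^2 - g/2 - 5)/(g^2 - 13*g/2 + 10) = (g + 2)/(g - 4)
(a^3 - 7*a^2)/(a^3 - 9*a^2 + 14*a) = a/(a - 2)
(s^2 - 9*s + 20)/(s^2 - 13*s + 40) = (s - 4)/(s - 8)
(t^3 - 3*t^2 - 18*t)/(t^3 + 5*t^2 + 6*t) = (t - 6)/(t + 2)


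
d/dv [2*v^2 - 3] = 4*v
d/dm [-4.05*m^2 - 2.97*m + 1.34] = -8.1*m - 2.97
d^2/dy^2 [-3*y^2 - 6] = -6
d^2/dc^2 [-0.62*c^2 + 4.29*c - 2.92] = -1.24000000000000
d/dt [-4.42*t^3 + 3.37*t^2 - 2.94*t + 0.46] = -13.26*t^2 + 6.74*t - 2.94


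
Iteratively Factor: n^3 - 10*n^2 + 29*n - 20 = (n - 4)*(n^2 - 6*n + 5) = (n - 5)*(n - 4)*(n - 1)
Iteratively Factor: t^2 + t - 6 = (t + 3)*(t - 2)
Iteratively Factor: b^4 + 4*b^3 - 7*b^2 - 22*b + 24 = (b - 1)*(b^3 + 5*b^2 - 2*b - 24) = (b - 2)*(b - 1)*(b^2 + 7*b + 12) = (b - 2)*(b - 1)*(b + 3)*(b + 4)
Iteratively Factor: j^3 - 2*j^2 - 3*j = (j + 1)*(j^2 - 3*j) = (j - 3)*(j + 1)*(j)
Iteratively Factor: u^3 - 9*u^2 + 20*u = (u - 4)*(u^2 - 5*u) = u*(u - 4)*(u - 5)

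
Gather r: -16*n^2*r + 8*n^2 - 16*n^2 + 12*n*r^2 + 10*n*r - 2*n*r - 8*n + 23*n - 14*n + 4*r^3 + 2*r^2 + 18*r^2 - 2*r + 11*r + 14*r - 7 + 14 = -8*n^2 + n + 4*r^3 + r^2*(12*n + 20) + r*(-16*n^2 + 8*n + 23) + 7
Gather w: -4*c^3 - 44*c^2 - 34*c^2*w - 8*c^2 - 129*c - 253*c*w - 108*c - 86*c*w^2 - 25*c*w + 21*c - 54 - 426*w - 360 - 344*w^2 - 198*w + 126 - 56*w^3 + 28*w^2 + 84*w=-4*c^3 - 52*c^2 - 216*c - 56*w^3 + w^2*(-86*c - 316) + w*(-34*c^2 - 278*c - 540) - 288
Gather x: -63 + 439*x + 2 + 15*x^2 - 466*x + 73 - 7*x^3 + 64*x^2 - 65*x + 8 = -7*x^3 + 79*x^2 - 92*x + 20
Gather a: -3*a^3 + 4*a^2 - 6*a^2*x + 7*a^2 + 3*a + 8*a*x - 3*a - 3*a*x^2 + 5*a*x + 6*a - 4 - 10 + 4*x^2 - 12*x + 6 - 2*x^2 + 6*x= -3*a^3 + a^2*(11 - 6*x) + a*(-3*x^2 + 13*x + 6) + 2*x^2 - 6*x - 8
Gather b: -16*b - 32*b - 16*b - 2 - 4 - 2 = -64*b - 8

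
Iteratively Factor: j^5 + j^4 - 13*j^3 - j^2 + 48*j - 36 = (j - 2)*(j^4 + 3*j^3 - 7*j^2 - 15*j + 18) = (j - 2)^2*(j^3 + 5*j^2 + 3*j - 9) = (j - 2)^2*(j - 1)*(j^2 + 6*j + 9) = (j - 2)^2*(j - 1)*(j + 3)*(j + 3)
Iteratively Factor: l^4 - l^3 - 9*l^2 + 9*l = (l - 3)*(l^3 + 2*l^2 - 3*l) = (l - 3)*(l + 3)*(l^2 - l) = l*(l - 3)*(l + 3)*(l - 1)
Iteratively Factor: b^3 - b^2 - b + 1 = (b - 1)*(b^2 - 1) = (b - 1)*(b + 1)*(b - 1)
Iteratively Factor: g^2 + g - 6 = (g - 2)*(g + 3)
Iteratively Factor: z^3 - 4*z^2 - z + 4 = (z - 1)*(z^2 - 3*z - 4) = (z - 1)*(z + 1)*(z - 4)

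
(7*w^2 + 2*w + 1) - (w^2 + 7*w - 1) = 6*w^2 - 5*w + 2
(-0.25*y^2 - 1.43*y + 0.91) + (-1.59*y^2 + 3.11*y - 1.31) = -1.84*y^2 + 1.68*y - 0.4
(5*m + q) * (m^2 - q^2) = 5*m^3 + m^2*q - 5*m*q^2 - q^3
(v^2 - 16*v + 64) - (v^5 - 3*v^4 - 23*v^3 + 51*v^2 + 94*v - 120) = -v^5 + 3*v^4 + 23*v^3 - 50*v^2 - 110*v + 184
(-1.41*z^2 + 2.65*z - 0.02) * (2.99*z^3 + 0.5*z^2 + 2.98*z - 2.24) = -4.2159*z^5 + 7.2185*z^4 - 2.9366*z^3 + 11.0454*z^2 - 5.9956*z + 0.0448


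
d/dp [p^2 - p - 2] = 2*p - 1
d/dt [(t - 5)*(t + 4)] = 2*t - 1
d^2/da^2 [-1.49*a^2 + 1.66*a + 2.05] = -2.98000000000000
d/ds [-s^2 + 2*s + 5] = 2 - 2*s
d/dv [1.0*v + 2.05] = 1.00000000000000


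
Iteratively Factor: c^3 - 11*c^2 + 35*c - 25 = (c - 5)*(c^2 - 6*c + 5) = (c - 5)*(c - 1)*(c - 5)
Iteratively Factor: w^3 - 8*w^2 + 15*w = (w - 5)*(w^2 - 3*w) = (w - 5)*(w - 3)*(w)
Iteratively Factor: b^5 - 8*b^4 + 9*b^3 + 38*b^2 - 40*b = (b - 1)*(b^4 - 7*b^3 + 2*b^2 + 40*b) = (b - 4)*(b - 1)*(b^3 - 3*b^2 - 10*b) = b*(b - 4)*(b - 1)*(b^2 - 3*b - 10) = b*(b - 5)*(b - 4)*(b - 1)*(b + 2)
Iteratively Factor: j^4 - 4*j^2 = (j)*(j^3 - 4*j) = j^2*(j^2 - 4) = j^2*(j - 2)*(j + 2)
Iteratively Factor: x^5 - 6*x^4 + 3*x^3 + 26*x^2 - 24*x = (x - 4)*(x^4 - 2*x^3 - 5*x^2 + 6*x) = (x - 4)*(x - 1)*(x^3 - x^2 - 6*x) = x*(x - 4)*(x - 1)*(x^2 - x - 6) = x*(x - 4)*(x - 3)*(x - 1)*(x + 2)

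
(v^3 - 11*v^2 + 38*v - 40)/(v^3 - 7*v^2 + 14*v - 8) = (v - 5)/(v - 1)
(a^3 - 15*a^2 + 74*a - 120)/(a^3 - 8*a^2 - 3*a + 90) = (a - 4)/(a + 3)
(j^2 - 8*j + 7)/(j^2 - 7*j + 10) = (j^2 - 8*j + 7)/(j^2 - 7*j + 10)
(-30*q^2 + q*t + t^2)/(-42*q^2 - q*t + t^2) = (5*q - t)/(7*q - t)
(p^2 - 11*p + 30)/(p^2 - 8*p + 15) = (p - 6)/(p - 3)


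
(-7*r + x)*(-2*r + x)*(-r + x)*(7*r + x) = -98*r^4 + 147*r^3*x - 47*r^2*x^2 - 3*r*x^3 + x^4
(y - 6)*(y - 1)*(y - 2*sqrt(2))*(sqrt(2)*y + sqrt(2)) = sqrt(2)*y^4 - 6*sqrt(2)*y^3 - 4*y^3 - sqrt(2)*y^2 + 24*y^2 + 4*y + 6*sqrt(2)*y - 24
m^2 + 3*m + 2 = (m + 1)*(m + 2)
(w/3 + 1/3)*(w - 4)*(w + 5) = w^3/3 + 2*w^2/3 - 19*w/3 - 20/3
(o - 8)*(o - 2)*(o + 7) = o^3 - 3*o^2 - 54*o + 112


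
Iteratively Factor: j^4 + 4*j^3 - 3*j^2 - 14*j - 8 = (j + 1)*(j^3 + 3*j^2 - 6*j - 8) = (j + 1)^2*(j^2 + 2*j - 8) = (j + 1)^2*(j + 4)*(j - 2)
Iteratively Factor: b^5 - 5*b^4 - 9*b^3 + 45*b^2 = (b - 5)*(b^4 - 9*b^2) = (b - 5)*(b - 3)*(b^3 + 3*b^2) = (b - 5)*(b - 3)*(b + 3)*(b^2) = b*(b - 5)*(b - 3)*(b + 3)*(b)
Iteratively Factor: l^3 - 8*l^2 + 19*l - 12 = (l - 1)*(l^2 - 7*l + 12) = (l - 4)*(l - 1)*(l - 3)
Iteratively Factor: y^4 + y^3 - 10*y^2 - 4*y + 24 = (y - 2)*(y^3 + 3*y^2 - 4*y - 12) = (y - 2)^2*(y^2 + 5*y + 6) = (y - 2)^2*(y + 2)*(y + 3)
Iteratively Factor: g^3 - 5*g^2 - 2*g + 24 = (g + 2)*(g^2 - 7*g + 12) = (g - 3)*(g + 2)*(g - 4)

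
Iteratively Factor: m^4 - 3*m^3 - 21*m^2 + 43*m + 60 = (m - 5)*(m^3 + 2*m^2 - 11*m - 12) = (m - 5)*(m + 1)*(m^2 + m - 12) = (m - 5)*(m + 1)*(m + 4)*(m - 3)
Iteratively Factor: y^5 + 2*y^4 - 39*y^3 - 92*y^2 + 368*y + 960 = (y + 3)*(y^4 - y^3 - 36*y^2 + 16*y + 320) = (y - 4)*(y + 3)*(y^3 + 3*y^2 - 24*y - 80) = (y - 5)*(y - 4)*(y + 3)*(y^2 + 8*y + 16) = (y - 5)*(y - 4)*(y + 3)*(y + 4)*(y + 4)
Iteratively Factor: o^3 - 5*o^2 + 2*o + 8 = (o - 2)*(o^2 - 3*o - 4) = (o - 2)*(o + 1)*(o - 4)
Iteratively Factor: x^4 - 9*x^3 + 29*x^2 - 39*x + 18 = (x - 2)*(x^3 - 7*x^2 + 15*x - 9) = (x - 2)*(x - 1)*(x^2 - 6*x + 9) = (x - 3)*(x - 2)*(x - 1)*(x - 3)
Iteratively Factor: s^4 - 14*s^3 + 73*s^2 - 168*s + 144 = (s - 3)*(s^3 - 11*s^2 + 40*s - 48) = (s - 4)*(s - 3)*(s^2 - 7*s + 12) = (s - 4)*(s - 3)^2*(s - 4)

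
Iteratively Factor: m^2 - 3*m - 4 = (m + 1)*(m - 4)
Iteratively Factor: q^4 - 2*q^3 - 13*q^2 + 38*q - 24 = (q + 4)*(q^3 - 6*q^2 + 11*q - 6) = (q - 2)*(q + 4)*(q^2 - 4*q + 3) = (q - 2)*(q - 1)*(q + 4)*(q - 3)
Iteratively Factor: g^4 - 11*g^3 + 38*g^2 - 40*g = (g - 5)*(g^3 - 6*g^2 + 8*g) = (g - 5)*(g - 4)*(g^2 - 2*g) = (g - 5)*(g - 4)*(g - 2)*(g)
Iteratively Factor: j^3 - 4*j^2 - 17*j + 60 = (j + 4)*(j^2 - 8*j + 15) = (j - 3)*(j + 4)*(j - 5)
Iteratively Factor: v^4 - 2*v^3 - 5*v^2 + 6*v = (v)*(v^3 - 2*v^2 - 5*v + 6) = v*(v - 1)*(v^2 - v - 6) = v*(v - 3)*(v - 1)*(v + 2)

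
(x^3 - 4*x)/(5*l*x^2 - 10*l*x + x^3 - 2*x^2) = (x + 2)/(5*l + x)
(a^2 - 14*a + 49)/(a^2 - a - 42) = (a - 7)/(a + 6)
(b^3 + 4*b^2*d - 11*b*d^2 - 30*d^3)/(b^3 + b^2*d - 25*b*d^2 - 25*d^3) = (b^2 - b*d - 6*d^2)/(b^2 - 4*b*d - 5*d^2)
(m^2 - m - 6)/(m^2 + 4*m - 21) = (m + 2)/(m + 7)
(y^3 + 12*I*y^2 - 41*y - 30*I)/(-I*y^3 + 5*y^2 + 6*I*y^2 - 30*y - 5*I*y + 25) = (I*y^2 - 7*y - 6*I)/(y^2 - 6*y + 5)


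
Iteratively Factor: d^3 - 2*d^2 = (d - 2)*(d^2) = d*(d - 2)*(d)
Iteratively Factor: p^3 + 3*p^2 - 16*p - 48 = (p + 4)*(p^2 - p - 12) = (p + 3)*(p + 4)*(p - 4)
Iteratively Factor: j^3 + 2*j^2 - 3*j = (j + 3)*(j^2 - j) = j*(j + 3)*(j - 1)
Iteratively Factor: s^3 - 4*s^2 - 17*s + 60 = (s - 3)*(s^2 - s - 20) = (s - 3)*(s + 4)*(s - 5)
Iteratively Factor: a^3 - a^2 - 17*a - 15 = (a + 1)*(a^2 - 2*a - 15) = (a + 1)*(a + 3)*(a - 5)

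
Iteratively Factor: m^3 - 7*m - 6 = (m + 1)*(m^2 - m - 6) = (m + 1)*(m + 2)*(m - 3)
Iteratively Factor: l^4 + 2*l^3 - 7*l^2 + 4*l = (l - 1)*(l^3 + 3*l^2 - 4*l) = (l - 1)^2*(l^2 + 4*l) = l*(l - 1)^2*(l + 4)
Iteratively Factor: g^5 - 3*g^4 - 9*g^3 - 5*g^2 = (g + 1)*(g^4 - 4*g^3 - 5*g^2) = g*(g + 1)*(g^3 - 4*g^2 - 5*g) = g^2*(g + 1)*(g^2 - 4*g - 5) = g^2*(g - 5)*(g + 1)*(g + 1)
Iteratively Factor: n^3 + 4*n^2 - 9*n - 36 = (n - 3)*(n^2 + 7*n + 12) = (n - 3)*(n + 4)*(n + 3)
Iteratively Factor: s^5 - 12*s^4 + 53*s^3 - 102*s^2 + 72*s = (s - 3)*(s^4 - 9*s^3 + 26*s^2 - 24*s) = (s - 4)*(s - 3)*(s^3 - 5*s^2 + 6*s) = (s - 4)*(s - 3)^2*(s^2 - 2*s) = s*(s - 4)*(s - 3)^2*(s - 2)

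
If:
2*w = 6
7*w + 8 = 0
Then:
No Solution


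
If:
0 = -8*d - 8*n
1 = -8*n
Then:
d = 1/8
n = -1/8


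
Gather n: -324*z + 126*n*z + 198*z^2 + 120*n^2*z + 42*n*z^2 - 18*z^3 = 120*n^2*z + n*(42*z^2 + 126*z) - 18*z^3 + 198*z^2 - 324*z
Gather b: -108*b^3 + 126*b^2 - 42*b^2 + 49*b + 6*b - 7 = -108*b^3 + 84*b^2 + 55*b - 7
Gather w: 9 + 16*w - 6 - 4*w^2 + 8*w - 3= -4*w^2 + 24*w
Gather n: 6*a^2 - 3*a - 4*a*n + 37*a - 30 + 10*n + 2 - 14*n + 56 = 6*a^2 + 34*a + n*(-4*a - 4) + 28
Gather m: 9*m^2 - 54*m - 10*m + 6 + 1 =9*m^2 - 64*m + 7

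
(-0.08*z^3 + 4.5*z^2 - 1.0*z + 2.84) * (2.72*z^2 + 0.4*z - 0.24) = -0.2176*z^5 + 12.208*z^4 - 0.9008*z^3 + 6.2448*z^2 + 1.376*z - 0.6816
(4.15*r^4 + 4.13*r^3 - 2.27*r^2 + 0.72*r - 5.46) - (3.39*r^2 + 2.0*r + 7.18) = 4.15*r^4 + 4.13*r^3 - 5.66*r^2 - 1.28*r - 12.64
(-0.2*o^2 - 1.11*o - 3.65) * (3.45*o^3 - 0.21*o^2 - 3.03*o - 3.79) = -0.69*o^5 - 3.7875*o^4 - 11.7534*o^3 + 4.8878*o^2 + 15.2664*o + 13.8335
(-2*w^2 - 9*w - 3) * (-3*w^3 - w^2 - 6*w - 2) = 6*w^5 + 29*w^4 + 30*w^3 + 61*w^2 + 36*w + 6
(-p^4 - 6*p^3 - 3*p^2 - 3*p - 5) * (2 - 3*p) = 3*p^5 + 16*p^4 - 3*p^3 + 3*p^2 + 9*p - 10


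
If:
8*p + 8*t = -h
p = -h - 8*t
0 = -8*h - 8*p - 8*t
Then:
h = 0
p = 0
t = 0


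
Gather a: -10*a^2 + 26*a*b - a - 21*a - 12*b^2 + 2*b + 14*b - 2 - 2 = -10*a^2 + a*(26*b - 22) - 12*b^2 + 16*b - 4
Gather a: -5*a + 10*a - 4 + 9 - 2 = 5*a + 3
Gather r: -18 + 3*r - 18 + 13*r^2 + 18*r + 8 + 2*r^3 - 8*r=2*r^3 + 13*r^2 + 13*r - 28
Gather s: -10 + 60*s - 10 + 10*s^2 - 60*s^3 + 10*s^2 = -60*s^3 + 20*s^2 + 60*s - 20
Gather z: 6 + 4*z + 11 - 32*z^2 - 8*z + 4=-32*z^2 - 4*z + 21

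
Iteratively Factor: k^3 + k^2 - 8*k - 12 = (k + 2)*(k^2 - k - 6) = (k - 3)*(k + 2)*(k + 2)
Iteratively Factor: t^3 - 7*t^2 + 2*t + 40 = (t + 2)*(t^2 - 9*t + 20) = (t - 5)*(t + 2)*(t - 4)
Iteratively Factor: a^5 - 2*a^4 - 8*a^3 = (a + 2)*(a^4 - 4*a^3) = (a - 4)*(a + 2)*(a^3) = a*(a - 4)*(a + 2)*(a^2) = a^2*(a - 4)*(a + 2)*(a)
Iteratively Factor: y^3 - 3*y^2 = (y)*(y^2 - 3*y) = y*(y - 3)*(y)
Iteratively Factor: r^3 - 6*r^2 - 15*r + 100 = (r - 5)*(r^2 - r - 20) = (r - 5)*(r + 4)*(r - 5)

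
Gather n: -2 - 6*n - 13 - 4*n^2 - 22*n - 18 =-4*n^2 - 28*n - 33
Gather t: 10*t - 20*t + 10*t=0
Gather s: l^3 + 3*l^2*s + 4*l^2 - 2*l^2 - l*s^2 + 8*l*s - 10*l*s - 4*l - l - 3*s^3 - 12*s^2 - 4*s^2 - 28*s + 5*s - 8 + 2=l^3 + 2*l^2 - 5*l - 3*s^3 + s^2*(-l - 16) + s*(3*l^2 - 2*l - 23) - 6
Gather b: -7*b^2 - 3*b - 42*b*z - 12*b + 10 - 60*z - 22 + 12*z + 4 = -7*b^2 + b*(-42*z - 15) - 48*z - 8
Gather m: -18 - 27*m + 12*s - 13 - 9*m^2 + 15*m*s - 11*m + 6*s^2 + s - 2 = -9*m^2 + m*(15*s - 38) + 6*s^2 + 13*s - 33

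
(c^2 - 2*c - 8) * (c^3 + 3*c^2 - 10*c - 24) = c^5 + c^4 - 24*c^3 - 28*c^2 + 128*c + 192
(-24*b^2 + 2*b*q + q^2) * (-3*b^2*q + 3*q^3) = 72*b^4*q - 6*b^3*q^2 - 75*b^2*q^3 + 6*b*q^4 + 3*q^5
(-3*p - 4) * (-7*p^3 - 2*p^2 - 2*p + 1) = 21*p^4 + 34*p^3 + 14*p^2 + 5*p - 4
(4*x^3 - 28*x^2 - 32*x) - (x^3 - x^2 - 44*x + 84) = 3*x^3 - 27*x^2 + 12*x - 84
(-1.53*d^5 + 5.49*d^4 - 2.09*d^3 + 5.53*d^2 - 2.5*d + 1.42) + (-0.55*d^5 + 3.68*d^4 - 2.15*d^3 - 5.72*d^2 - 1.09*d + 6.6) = -2.08*d^5 + 9.17*d^4 - 4.24*d^3 - 0.19*d^2 - 3.59*d + 8.02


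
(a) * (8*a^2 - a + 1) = 8*a^3 - a^2 + a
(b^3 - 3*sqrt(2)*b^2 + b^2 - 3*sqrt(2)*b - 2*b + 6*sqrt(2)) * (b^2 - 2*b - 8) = b^5 - 3*sqrt(2)*b^4 - b^4 - 12*b^3 + 3*sqrt(2)*b^3 - 4*b^2 + 36*sqrt(2)*b^2 + 16*b + 12*sqrt(2)*b - 48*sqrt(2)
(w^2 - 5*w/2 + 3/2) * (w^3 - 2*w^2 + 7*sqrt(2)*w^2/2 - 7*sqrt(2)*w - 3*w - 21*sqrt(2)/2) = w^5 - 9*w^4/2 + 7*sqrt(2)*w^4/2 - 63*sqrt(2)*w^3/4 + 7*w^3/2 + 9*w^2/2 + 49*sqrt(2)*w^2/4 - 9*w/2 + 63*sqrt(2)*w/4 - 63*sqrt(2)/4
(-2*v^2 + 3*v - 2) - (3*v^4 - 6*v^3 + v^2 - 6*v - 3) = -3*v^4 + 6*v^3 - 3*v^2 + 9*v + 1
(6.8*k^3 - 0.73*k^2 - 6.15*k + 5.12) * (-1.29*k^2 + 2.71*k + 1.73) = -8.772*k^5 + 19.3697*k^4 + 17.7192*k^3 - 24.5342*k^2 + 3.2357*k + 8.8576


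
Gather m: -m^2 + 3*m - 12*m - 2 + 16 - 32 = -m^2 - 9*m - 18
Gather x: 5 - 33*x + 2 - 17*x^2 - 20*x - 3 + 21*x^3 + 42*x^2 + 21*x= 21*x^3 + 25*x^2 - 32*x + 4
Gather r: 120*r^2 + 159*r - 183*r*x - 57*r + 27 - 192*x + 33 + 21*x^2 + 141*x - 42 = 120*r^2 + r*(102 - 183*x) + 21*x^2 - 51*x + 18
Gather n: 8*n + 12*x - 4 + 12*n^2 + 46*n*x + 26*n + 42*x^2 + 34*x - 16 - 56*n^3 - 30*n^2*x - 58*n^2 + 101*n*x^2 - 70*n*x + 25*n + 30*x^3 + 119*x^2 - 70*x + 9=-56*n^3 + n^2*(-30*x - 46) + n*(101*x^2 - 24*x + 59) + 30*x^3 + 161*x^2 - 24*x - 11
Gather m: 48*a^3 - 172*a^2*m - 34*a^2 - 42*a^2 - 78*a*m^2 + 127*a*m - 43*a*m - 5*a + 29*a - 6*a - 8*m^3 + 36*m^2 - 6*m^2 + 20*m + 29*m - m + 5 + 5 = 48*a^3 - 76*a^2 + 18*a - 8*m^3 + m^2*(30 - 78*a) + m*(-172*a^2 + 84*a + 48) + 10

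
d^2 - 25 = (d - 5)*(d + 5)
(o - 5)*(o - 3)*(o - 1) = o^3 - 9*o^2 + 23*o - 15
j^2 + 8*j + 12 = (j + 2)*(j + 6)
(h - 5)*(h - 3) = h^2 - 8*h + 15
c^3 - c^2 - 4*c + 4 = (c - 2)*(c - 1)*(c + 2)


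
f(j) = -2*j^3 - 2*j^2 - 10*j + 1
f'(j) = -6*j^2 - 4*j - 10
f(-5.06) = 259.50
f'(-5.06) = -143.38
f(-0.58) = 6.52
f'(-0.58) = -9.70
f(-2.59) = 48.23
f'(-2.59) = -39.89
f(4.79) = -312.59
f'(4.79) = -166.82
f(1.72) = -32.29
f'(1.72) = -34.63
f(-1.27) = 14.57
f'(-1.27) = -14.60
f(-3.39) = 89.83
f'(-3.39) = -65.39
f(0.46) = -4.22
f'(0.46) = -13.11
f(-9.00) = 1387.00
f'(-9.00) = -460.00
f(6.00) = -563.00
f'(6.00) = -250.00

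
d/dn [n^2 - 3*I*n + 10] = 2*n - 3*I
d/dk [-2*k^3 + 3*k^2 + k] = -6*k^2 + 6*k + 1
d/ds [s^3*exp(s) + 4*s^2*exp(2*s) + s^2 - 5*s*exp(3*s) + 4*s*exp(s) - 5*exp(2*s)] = s^3*exp(s) + 8*s^2*exp(2*s) + 3*s^2*exp(s) - 15*s*exp(3*s) + 8*s*exp(2*s) + 4*s*exp(s) + 2*s - 5*exp(3*s) - 10*exp(2*s) + 4*exp(s)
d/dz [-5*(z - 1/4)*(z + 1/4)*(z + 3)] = -15*z^2 - 30*z + 5/16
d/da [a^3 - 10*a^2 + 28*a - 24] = 3*a^2 - 20*a + 28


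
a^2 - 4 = (a - 2)*(a + 2)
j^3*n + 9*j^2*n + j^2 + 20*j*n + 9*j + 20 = (j + 4)*(j + 5)*(j*n + 1)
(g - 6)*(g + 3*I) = g^2 - 6*g + 3*I*g - 18*I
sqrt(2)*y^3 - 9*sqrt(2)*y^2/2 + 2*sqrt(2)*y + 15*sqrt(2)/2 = (y - 3)*(y - 5/2)*(sqrt(2)*y + sqrt(2))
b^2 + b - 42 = (b - 6)*(b + 7)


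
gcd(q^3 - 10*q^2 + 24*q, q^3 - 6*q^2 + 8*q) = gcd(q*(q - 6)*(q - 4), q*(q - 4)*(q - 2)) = q^2 - 4*q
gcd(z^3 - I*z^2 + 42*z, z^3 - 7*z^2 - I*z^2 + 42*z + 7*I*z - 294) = z^2 - I*z + 42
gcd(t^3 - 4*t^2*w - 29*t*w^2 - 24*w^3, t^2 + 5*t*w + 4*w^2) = t + w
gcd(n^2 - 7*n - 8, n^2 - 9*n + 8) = n - 8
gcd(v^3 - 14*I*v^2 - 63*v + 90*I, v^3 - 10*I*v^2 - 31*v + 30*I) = v^2 - 8*I*v - 15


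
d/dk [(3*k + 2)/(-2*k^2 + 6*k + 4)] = k*(3*k + 4)/(2*(k^4 - 6*k^3 + 5*k^2 + 12*k + 4))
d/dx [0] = 0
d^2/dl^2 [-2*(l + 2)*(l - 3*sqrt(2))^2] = -12*l - 8 + 24*sqrt(2)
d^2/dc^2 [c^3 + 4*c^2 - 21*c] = 6*c + 8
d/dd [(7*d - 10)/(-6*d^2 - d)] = 2*(21*d^2 - 60*d - 5)/(d^2*(36*d^2 + 12*d + 1))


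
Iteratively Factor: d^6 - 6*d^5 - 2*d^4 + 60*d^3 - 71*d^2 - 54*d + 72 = (d - 4)*(d^5 - 2*d^4 - 10*d^3 + 20*d^2 + 9*d - 18) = (d - 4)*(d + 3)*(d^4 - 5*d^3 + 5*d^2 + 5*d - 6) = (d - 4)*(d + 1)*(d + 3)*(d^3 - 6*d^2 + 11*d - 6) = (d - 4)*(d - 1)*(d + 1)*(d + 3)*(d^2 - 5*d + 6) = (d - 4)*(d - 2)*(d - 1)*(d + 1)*(d + 3)*(d - 3)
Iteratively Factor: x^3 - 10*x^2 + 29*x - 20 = (x - 1)*(x^2 - 9*x + 20) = (x - 5)*(x - 1)*(x - 4)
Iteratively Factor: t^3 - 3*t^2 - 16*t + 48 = (t - 4)*(t^2 + t - 12) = (t - 4)*(t + 4)*(t - 3)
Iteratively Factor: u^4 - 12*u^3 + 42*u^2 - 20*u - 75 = (u - 5)*(u^3 - 7*u^2 + 7*u + 15) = (u - 5)^2*(u^2 - 2*u - 3) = (u - 5)^2*(u - 3)*(u + 1)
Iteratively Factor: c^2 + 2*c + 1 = (c + 1)*(c + 1)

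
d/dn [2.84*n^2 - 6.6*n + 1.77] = 5.68*n - 6.6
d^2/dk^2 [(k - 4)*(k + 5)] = 2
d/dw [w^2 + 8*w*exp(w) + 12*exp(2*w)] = 8*w*exp(w) + 2*w + 24*exp(2*w) + 8*exp(w)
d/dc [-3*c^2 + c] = 1 - 6*c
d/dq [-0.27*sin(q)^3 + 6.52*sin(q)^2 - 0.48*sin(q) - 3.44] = (-0.81*sin(q)^2 + 13.04*sin(q) - 0.48)*cos(q)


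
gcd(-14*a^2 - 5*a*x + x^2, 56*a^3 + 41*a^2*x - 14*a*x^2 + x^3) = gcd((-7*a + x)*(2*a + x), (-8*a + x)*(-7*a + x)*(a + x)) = -7*a + x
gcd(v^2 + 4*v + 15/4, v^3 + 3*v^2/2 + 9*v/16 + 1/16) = 1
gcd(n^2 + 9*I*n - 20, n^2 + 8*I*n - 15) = n + 5*I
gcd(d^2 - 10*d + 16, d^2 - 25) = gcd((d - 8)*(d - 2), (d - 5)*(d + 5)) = 1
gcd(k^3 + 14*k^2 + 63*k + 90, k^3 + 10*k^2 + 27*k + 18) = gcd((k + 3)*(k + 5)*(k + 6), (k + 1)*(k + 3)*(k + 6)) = k^2 + 9*k + 18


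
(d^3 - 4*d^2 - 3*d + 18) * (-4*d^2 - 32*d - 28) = -4*d^5 - 16*d^4 + 112*d^3 + 136*d^2 - 492*d - 504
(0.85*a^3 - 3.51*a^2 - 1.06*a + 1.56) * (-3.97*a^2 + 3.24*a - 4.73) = -3.3745*a^5 + 16.6887*a^4 - 11.1847*a^3 + 6.9747*a^2 + 10.0682*a - 7.3788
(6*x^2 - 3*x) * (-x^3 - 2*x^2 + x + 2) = -6*x^5 - 9*x^4 + 12*x^3 + 9*x^2 - 6*x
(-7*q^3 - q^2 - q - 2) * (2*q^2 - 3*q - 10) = -14*q^5 + 19*q^4 + 71*q^3 + 9*q^2 + 16*q + 20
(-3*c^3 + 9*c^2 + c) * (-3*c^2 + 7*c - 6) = 9*c^5 - 48*c^4 + 78*c^3 - 47*c^2 - 6*c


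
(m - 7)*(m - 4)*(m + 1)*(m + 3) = m^4 - 7*m^3 - 13*m^2 + 79*m + 84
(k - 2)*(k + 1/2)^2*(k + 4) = k^4 + 3*k^3 - 23*k^2/4 - 15*k/2 - 2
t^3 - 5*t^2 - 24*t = t*(t - 8)*(t + 3)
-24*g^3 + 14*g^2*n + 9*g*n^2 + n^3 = (-g + n)*(4*g + n)*(6*g + n)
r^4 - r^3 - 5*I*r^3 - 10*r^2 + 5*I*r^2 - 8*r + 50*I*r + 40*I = (r - 4)*(r + 1)*(r + 2)*(r - 5*I)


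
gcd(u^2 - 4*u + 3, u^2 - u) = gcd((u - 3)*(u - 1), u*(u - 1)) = u - 1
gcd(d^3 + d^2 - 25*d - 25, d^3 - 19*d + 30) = d + 5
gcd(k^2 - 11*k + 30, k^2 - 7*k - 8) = 1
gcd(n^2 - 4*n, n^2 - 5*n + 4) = n - 4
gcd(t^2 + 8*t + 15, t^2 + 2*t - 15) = t + 5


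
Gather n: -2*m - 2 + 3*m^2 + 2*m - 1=3*m^2 - 3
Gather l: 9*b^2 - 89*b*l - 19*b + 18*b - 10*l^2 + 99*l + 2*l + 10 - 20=9*b^2 - b - 10*l^2 + l*(101 - 89*b) - 10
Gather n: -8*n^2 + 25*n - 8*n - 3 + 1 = -8*n^2 + 17*n - 2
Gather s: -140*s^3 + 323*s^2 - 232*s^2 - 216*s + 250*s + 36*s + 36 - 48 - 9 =-140*s^3 + 91*s^2 + 70*s - 21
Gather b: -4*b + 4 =4 - 4*b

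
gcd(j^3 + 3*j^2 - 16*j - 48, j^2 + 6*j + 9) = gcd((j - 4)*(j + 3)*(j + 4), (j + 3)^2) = j + 3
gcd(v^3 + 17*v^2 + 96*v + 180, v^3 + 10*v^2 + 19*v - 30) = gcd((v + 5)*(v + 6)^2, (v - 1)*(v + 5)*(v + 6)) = v^2 + 11*v + 30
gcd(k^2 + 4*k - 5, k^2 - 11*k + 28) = 1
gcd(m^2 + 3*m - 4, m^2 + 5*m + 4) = m + 4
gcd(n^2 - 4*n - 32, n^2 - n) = 1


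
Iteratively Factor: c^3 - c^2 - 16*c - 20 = (c + 2)*(c^2 - 3*c - 10) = (c + 2)^2*(c - 5)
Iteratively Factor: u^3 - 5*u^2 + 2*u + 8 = (u - 4)*(u^2 - u - 2) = (u - 4)*(u + 1)*(u - 2)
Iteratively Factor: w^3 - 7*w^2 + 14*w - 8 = (w - 4)*(w^2 - 3*w + 2) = (w - 4)*(w - 1)*(w - 2)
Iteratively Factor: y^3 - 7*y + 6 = (y - 1)*(y^2 + y - 6) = (y - 2)*(y - 1)*(y + 3)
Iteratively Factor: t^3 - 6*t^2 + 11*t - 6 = (t - 2)*(t^2 - 4*t + 3) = (t - 3)*(t - 2)*(t - 1)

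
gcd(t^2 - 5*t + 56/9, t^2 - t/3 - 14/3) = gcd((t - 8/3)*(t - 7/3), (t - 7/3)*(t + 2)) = t - 7/3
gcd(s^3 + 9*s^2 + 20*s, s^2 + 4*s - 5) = s + 5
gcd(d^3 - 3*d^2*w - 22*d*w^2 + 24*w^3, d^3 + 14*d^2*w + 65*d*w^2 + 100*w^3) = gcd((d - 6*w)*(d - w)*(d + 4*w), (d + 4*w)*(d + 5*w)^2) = d + 4*w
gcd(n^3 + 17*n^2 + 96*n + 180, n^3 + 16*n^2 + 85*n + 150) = n^2 + 11*n + 30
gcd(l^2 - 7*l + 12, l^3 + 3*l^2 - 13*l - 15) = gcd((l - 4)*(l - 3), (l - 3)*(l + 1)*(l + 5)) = l - 3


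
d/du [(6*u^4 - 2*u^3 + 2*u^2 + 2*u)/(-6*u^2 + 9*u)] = 2*(-12*u^3 + 29*u^2 - 6*u + 5)/(3*(4*u^2 - 12*u + 9))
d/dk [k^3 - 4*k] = 3*k^2 - 4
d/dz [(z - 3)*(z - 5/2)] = 2*z - 11/2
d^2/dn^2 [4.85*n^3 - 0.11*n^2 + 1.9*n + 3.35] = 29.1*n - 0.22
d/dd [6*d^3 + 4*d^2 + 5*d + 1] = 18*d^2 + 8*d + 5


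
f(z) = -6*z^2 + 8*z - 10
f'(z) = 8 - 12*z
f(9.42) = -467.06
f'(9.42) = -105.04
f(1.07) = -8.31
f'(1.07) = -4.84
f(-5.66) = -247.49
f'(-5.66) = 75.92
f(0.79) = -7.42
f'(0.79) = -1.48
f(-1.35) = -31.74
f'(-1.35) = 24.20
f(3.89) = -69.67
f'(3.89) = -38.68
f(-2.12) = -53.93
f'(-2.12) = 33.44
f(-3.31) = -102.22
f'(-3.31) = 47.72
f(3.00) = -40.00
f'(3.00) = -28.00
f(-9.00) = -568.00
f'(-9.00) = 116.00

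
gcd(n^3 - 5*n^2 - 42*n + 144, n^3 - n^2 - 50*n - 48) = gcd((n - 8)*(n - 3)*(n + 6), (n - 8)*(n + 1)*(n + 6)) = n^2 - 2*n - 48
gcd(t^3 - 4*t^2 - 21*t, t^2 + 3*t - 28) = 1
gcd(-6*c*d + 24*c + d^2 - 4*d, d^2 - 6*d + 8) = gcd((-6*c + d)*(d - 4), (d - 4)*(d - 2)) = d - 4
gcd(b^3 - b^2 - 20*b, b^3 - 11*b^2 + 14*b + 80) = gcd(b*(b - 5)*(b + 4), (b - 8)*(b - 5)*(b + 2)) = b - 5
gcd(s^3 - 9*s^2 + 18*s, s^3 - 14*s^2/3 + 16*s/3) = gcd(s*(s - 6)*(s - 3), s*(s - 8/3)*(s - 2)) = s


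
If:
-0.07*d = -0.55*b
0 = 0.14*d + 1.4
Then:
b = -1.27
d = -10.00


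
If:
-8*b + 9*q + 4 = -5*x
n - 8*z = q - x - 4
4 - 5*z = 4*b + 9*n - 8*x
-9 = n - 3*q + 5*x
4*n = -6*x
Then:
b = 31031/5680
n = -873/710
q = 2809/710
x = 291/355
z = -13/284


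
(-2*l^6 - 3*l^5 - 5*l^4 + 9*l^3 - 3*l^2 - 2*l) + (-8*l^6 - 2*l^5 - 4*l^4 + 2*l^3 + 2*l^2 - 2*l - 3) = -10*l^6 - 5*l^5 - 9*l^4 + 11*l^3 - l^2 - 4*l - 3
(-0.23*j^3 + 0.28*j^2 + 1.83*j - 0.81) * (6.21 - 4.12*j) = 0.9476*j^4 - 2.5819*j^3 - 5.8008*j^2 + 14.7015*j - 5.0301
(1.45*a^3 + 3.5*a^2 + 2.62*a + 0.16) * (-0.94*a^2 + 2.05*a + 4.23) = -1.363*a^5 - 0.3175*a^4 + 10.8457*a^3 + 20.0256*a^2 + 11.4106*a + 0.6768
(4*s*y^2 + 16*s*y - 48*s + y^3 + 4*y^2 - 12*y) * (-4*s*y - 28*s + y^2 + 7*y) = -16*s^2*y^3 - 176*s^2*y^2 - 256*s^2*y + 1344*s^2 + y^5 + 11*y^4 + 16*y^3 - 84*y^2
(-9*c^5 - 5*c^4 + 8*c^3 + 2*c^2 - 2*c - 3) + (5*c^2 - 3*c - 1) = -9*c^5 - 5*c^4 + 8*c^3 + 7*c^2 - 5*c - 4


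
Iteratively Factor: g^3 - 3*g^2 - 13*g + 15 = (g - 1)*(g^2 - 2*g - 15) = (g - 5)*(g - 1)*(g + 3)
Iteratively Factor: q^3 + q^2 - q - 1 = (q + 1)*(q^2 - 1) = (q - 1)*(q + 1)*(q + 1)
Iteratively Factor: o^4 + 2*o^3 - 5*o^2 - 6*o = (o + 1)*(o^3 + o^2 - 6*o) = (o + 1)*(o + 3)*(o^2 - 2*o) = (o - 2)*(o + 1)*(o + 3)*(o)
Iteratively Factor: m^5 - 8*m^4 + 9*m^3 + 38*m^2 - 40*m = (m)*(m^4 - 8*m^3 + 9*m^2 + 38*m - 40) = m*(m + 2)*(m^3 - 10*m^2 + 29*m - 20) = m*(m - 5)*(m + 2)*(m^2 - 5*m + 4) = m*(m - 5)*(m - 1)*(m + 2)*(m - 4)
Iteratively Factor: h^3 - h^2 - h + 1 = (h - 1)*(h^2 - 1) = (h - 1)*(h + 1)*(h - 1)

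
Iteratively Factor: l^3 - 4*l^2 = (l - 4)*(l^2) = l*(l - 4)*(l)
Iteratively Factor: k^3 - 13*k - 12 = (k + 1)*(k^2 - k - 12) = (k + 1)*(k + 3)*(k - 4)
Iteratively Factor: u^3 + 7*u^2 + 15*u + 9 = (u + 3)*(u^2 + 4*u + 3) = (u + 1)*(u + 3)*(u + 3)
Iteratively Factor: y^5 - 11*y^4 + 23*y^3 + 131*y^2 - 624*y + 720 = (y + 4)*(y^4 - 15*y^3 + 83*y^2 - 201*y + 180) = (y - 4)*(y + 4)*(y^3 - 11*y^2 + 39*y - 45) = (y - 4)*(y - 3)*(y + 4)*(y^2 - 8*y + 15) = (y - 4)*(y - 3)^2*(y + 4)*(y - 5)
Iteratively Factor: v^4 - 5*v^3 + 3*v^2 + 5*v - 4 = (v - 1)*(v^3 - 4*v^2 - v + 4) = (v - 1)*(v + 1)*(v^2 - 5*v + 4) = (v - 1)^2*(v + 1)*(v - 4)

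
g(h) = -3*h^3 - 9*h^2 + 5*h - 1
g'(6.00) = -427.00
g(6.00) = -943.00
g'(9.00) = -886.00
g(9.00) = -2872.00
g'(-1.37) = 12.77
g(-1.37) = -17.03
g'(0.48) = -5.71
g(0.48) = -1.01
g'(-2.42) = -4.15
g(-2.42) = -23.29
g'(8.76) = -843.32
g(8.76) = -2664.50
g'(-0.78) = 13.56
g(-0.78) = -8.95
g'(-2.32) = -1.68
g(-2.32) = -23.58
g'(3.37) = -157.87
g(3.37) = -201.18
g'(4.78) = -286.68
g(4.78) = -510.38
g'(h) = -9*h^2 - 18*h + 5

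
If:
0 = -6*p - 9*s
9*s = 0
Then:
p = 0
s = 0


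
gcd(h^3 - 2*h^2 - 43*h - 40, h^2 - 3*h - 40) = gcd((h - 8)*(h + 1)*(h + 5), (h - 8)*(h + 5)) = h^2 - 3*h - 40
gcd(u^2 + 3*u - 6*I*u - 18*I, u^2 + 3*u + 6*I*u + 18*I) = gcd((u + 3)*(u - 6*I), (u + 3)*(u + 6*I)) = u + 3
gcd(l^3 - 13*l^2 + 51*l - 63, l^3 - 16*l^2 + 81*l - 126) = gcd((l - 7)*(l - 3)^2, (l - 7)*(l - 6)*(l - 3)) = l^2 - 10*l + 21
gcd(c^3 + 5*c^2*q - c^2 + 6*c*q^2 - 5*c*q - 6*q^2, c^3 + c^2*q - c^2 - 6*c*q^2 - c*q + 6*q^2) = c^2 + 3*c*q - c - 3*q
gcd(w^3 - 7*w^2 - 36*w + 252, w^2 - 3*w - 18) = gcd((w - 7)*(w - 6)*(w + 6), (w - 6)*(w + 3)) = w - 6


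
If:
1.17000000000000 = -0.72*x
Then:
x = -1.62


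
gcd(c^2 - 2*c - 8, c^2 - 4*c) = c - 4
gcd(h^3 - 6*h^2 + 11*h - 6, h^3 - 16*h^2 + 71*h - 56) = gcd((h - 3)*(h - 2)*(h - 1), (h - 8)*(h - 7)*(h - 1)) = h - 1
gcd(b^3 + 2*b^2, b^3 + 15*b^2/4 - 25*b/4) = b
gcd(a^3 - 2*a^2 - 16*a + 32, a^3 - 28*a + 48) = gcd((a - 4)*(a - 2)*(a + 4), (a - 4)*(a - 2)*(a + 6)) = a^2 - 6*a + 8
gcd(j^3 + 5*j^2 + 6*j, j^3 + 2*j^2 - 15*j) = j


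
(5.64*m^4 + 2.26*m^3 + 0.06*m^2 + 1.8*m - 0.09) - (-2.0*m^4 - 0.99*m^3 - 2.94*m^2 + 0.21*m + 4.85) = 7.64*m^4 + 3.25*m^3 + 3.0*m^2 + 1.59*m - 4.94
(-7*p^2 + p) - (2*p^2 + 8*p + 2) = -9*p^2 - 7*p - 2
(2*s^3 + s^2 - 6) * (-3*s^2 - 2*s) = -6*s^5 - 7*s^4 - 2*s^3 + 18*s^2 + 12*s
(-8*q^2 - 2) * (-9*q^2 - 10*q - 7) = 72*q^4 + 80*q^3 + 74*q^2 + 20*q + 14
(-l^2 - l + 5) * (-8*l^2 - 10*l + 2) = 8*l^4 + 18*l^3 - 32*l^2 - 52*l + 10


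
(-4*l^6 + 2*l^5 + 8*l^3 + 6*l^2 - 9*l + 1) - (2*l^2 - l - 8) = -4*l^6 + 2*l^5 + 8*l^3 + 4*l^2 - 8*l + 9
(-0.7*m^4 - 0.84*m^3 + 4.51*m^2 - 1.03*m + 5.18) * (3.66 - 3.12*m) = 2.184*m^5 + 0.0588000000000002*m^4 - 17.1456*m^3 + 19.7202*m^2 - 19.9314*m + 18.9588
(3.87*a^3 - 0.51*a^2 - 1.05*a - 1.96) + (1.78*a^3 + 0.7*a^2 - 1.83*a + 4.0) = 5.65*a^3 + 0.19*a^2 - 2.88*a + 2.04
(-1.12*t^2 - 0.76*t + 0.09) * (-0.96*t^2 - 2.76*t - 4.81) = 1.0752*t^4 + 3.8208*t^3 + 7.3984*t^2 + 3.4072*t - 0.4329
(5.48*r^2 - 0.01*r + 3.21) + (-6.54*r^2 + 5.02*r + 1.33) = -1.06*r^2 + 5.01*r + 4.54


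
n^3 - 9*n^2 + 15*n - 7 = (n - 7)*(n - 1)^2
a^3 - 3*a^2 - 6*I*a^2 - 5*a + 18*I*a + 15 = (a - 3)*(a - 5*I)*(a - I)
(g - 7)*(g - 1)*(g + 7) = g^3 - g^2 - 49*g + 49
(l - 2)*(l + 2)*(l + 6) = l^3 + 6*l^2 - 4*l - 24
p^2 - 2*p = p*(p - 2)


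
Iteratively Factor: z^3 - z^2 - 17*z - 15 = (z - 5)*(z^2 + 4*z + 3) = (z - 5)*(z + 1)*(z + 3)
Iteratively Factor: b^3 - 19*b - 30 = (b - 5)*(b^2 + 5*b + 6) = (b - 5)*(b + 3)*(b + 2)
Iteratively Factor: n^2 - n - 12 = (n - 4)*(n + 3)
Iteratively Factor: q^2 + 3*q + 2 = (q + 2)*(q + 1)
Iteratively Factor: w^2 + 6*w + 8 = (w + 2)*(w + 4)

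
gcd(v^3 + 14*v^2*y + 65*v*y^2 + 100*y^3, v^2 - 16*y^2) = v + 4*y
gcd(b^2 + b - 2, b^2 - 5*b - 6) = 1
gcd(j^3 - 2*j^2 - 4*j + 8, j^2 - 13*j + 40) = 1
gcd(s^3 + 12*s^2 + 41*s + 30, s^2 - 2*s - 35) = s + 5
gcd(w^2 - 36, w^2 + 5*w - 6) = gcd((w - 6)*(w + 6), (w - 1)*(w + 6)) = w + 6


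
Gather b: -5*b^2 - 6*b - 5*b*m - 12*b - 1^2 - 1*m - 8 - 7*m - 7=-5*b^2 + b*(-5*m - 18) - 8*m - 16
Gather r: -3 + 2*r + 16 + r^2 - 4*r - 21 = r^2 - 2*r - 8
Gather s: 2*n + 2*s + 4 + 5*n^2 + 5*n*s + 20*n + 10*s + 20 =5*n^2 + 22*n + s*(5*n + 12) + 24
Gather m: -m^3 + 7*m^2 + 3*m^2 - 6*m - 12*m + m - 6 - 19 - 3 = -m^3 + 10*m^2 - 17*m - 28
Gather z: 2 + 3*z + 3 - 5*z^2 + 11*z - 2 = -5*z^2 + 14*z + 3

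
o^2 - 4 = (o - 2)*(o + 2)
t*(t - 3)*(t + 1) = t^3 - 2*t^2 - 3*t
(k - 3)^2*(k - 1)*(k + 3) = k^4 - 4*k^3 - 6*k^2 + 36*k - 27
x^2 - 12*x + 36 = (x - 6)^2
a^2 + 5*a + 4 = (a + 1)*(a + 4)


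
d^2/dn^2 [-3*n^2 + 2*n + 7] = -6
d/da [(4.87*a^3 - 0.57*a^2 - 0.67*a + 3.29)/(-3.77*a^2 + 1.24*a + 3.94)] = (-18.3599*a^4 + 12.0776*a^3 + 54.3307*a^2 + 20.315*a - 6.7194)/(14.2129*a^4 - 9.3496*a^3 - 28.17*a^2 + 9.7712*a + 15.5236)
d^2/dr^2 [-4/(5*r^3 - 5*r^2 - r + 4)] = 8*(5*(3*r - 1)*(5*r^3 - 5*r^2 - r + 4) - (-15*r^2 + 10*r + 1)^2)/(5*r^3 - 5*r^2 - r + 4)^3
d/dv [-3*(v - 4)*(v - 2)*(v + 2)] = -9*v^2 + 24*v + 12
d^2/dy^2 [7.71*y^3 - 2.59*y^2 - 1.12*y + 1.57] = 46.26*y - 5.18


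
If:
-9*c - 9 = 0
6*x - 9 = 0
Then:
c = -1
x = 3/2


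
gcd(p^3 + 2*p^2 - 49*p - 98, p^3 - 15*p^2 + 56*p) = p - 7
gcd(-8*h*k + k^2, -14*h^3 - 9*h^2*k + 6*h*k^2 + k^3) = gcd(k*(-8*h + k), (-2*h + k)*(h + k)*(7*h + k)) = 1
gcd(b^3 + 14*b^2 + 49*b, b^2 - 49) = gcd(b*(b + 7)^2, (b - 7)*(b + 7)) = b + 7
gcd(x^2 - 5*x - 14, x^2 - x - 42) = x - 7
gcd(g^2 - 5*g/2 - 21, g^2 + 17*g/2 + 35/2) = g + 7/2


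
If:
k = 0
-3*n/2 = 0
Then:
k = 0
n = 0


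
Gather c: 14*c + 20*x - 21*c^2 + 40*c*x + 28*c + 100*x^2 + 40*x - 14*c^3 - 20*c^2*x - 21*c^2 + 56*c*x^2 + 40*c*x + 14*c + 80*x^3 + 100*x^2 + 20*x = -14*c^3 + c^2*(-20*x - 42) + c*(56*x^2 + 80*x + 56) + 80*x^3 + 200*x^2 + 80*x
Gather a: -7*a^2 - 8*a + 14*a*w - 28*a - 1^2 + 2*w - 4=-7*a^2 + a*(14*w - 36) + 2*w - 5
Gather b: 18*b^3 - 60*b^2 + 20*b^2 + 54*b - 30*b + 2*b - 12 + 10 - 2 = 18*b^3 - 40*b^2 + 26*b - 4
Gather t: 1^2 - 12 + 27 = 16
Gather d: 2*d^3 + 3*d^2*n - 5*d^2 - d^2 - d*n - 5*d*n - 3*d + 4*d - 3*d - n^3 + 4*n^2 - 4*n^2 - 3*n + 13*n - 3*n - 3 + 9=2*d^3 + d^2*(3*n - 6) + d*(-6*n - 2) - n^3 + 7*n + 6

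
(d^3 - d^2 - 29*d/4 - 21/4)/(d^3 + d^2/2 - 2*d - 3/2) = (4*d^2 - 8*d - 21)/(2*(2*d^2 - d - 3))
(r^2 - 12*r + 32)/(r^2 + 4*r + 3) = (r^2 - 12*r + 32)/(r^2 + 4*r + 3)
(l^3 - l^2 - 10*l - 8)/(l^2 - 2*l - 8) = l + 1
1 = 1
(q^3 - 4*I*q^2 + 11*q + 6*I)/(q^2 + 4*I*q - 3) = (q^2 - 5*I*q + 6)/(q + 3*I)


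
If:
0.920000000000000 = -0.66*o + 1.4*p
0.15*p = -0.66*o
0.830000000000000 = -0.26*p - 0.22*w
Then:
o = -0.13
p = 0.59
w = -4.47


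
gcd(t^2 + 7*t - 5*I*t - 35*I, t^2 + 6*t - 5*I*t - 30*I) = t - 5*I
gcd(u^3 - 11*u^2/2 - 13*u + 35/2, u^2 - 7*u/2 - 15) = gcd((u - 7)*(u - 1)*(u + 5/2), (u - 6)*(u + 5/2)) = u + 5/2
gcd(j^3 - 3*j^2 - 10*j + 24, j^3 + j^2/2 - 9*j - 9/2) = j + 3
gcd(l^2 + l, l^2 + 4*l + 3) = l + 1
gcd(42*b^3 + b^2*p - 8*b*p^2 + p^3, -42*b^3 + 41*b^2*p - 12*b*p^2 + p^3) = 21*b^2 - 10*b*p + p^2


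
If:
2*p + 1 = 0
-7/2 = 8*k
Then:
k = -7/16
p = -1/2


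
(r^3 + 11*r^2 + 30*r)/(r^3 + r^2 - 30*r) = (r + 5)/(r - 5)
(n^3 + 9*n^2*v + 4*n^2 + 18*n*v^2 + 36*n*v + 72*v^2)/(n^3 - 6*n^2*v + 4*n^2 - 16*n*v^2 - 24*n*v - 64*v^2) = (-n^2 - 9*n*v - 18*v^2)/(-n^2 + 6*n*v + 16*v^2)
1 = 1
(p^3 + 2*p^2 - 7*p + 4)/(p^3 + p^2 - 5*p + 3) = (p + 4)/(p + 3)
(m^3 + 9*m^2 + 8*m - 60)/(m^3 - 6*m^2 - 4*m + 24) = (m^2 + 11*m + 30)/(m^2 - 4*m - 12)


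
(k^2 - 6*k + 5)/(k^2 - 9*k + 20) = (k - 1)/(k - 4)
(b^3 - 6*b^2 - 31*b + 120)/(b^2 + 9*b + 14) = (b^3 - 6*b^2 - 31*b + 120)/(b^2 + 9*b + 14)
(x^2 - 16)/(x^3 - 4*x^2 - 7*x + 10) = (x^2 - 16)/(x^3 - 4*x^2 - 7*x + 10)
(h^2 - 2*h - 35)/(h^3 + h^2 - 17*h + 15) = (h - 7)/(h^2 - 4*h + 3)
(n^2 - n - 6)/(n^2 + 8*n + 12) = (n - 3)/(n + 6)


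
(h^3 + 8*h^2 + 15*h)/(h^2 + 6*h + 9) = h*(h + 5)/(h + 3)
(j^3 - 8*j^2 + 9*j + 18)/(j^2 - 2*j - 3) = j - 6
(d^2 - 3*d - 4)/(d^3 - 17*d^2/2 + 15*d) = 2*(d^2 - 3*d - 4)/(d*(2*d^2 - 17*d + 30))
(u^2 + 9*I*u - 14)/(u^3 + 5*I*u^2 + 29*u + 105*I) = (u + 2*I)/(u^2 - 2*I*u + 15)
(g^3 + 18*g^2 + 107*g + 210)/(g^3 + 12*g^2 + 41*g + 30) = (g + 7)/(g + 1)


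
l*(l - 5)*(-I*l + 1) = -I*l^3 + l^2 + 5*I*l^2 - 5*l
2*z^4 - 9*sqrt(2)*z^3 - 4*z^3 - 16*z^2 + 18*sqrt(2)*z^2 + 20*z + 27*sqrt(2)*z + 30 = (z - 3)*(z - 5*sqrt(2))*(sqrt(2)*z + 1)*(sqrt(2)*z + sqrt(2))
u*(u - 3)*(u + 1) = u^3 - 2*u^2 - 3*u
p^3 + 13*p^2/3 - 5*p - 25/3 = (p - 5/3)*(p + 1)*(p + 5)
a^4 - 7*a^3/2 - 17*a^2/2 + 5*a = a*(a - 5)*(a - 1/2)*(a + 2)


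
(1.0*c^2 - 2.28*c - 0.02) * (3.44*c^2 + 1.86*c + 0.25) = 3.44*c^4 - 5.9832*c^3 - 4.0596*c^2 - 0.6072*c - 0.005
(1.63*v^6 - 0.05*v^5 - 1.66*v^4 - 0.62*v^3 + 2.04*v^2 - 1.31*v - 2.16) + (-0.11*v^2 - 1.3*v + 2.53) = 1.63*v^6 - 0.05*v^5 - 1.66*v^4 - 0.62*v^3 + 1.93*v^2 - 2.61*v + 0.37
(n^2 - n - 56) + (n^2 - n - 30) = 2*n^2 - 2*n - 86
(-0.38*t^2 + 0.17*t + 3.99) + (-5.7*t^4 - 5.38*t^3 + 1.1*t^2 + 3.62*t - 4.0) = -5.7*t^4 - 5.38*t^3 + 0.72*t^2 + 3.79*t - 0.00999999999999979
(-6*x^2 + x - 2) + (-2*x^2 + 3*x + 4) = -8*x^2 + 4*x + 2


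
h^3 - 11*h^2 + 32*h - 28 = (h - 7)*(h - 2)^2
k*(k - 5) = k^2 - 5*k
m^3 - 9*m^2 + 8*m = m*(m - 8)*(m - 1)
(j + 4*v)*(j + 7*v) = j^2 + 11*j*v + 28*v^2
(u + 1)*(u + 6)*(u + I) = u^3 + 7*u^2 + I*u^2 + 6*u + 7*I*u + 6*I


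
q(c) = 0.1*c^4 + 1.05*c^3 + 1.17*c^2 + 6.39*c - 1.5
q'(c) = 0.4*c^3 + 3.15*c^2 + 2.34*c + 6.39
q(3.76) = 114.87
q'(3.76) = 80.98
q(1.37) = 12.50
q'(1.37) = 16.54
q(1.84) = 21.91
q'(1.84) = 23.85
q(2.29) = 34.63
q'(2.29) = 33.07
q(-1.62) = -12.56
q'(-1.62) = 9.17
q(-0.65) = -5.43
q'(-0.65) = 6.09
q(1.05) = 7.84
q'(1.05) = 12.78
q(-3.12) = -32.46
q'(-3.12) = 17.60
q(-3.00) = -30.39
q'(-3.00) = 16.92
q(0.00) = -1.50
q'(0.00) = 6.39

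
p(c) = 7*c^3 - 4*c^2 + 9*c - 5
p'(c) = 21*c^2 - 8*c + 9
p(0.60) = 0.47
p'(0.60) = 11.76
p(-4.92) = -979.77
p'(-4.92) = 556.69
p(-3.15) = -291.83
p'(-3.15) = 242.57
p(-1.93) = -87.59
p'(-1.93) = 102.66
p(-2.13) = -109.96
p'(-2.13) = 121.31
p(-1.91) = -85.56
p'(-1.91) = 100.89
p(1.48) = 22.25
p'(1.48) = 43.16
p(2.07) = 58.58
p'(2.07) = 82.42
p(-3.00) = -257.00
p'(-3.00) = 222.00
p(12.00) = 11623.00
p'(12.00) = 2937.00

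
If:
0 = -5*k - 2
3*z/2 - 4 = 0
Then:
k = -2/5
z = 8/3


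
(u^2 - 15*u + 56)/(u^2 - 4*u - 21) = (u - 8)/(u + 3)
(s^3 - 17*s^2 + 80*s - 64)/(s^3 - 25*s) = (s^3 - 17*s^2 + 80*s - 64)/(s*(s^2 - 25))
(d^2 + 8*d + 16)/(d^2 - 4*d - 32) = (d + 4)/(d - 8)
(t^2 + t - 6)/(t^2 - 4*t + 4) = (t + 3)/(t - 2)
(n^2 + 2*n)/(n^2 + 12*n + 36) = n*(n + 2)/(n^2 + 12*n + 36)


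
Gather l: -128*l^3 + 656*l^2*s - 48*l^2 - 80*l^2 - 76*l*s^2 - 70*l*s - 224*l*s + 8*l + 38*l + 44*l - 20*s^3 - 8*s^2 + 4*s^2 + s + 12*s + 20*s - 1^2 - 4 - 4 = -128*l^3 + l^2*(656*s - 128) + l*(-76*s^2 - 294*s + 90) - 20*s^3 - 4*s^2 + 33*s - 9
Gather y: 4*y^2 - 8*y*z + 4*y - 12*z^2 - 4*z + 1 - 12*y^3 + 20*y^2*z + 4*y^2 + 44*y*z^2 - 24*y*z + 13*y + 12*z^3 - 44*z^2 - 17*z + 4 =-12*y^3 + y^2*(20*z + 8) + y*(44*z^2 - 32*z + 17) + 12*z^3 - 56*z^2 - 21*z + 5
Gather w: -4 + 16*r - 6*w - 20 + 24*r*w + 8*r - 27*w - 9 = 24*r + w*(24*r - 33) - 33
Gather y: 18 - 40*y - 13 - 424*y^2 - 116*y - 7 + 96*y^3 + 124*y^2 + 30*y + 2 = 96*y^3 - 300*y^2 - 126*y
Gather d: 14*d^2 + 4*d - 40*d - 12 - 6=14*d^2 - 36*d - 18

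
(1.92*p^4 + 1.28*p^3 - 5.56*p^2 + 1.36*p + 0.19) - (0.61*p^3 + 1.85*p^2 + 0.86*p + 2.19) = 1.92*p^4 + 0.67*p^3 - 7.41*p^2 + 0.5*p - 2.0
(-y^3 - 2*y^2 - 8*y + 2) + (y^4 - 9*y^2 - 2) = y^4 - y^3 - 11*y^2 - 8*y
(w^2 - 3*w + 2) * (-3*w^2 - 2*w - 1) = -3*w^4 + 7*w^3 - w^2 - w - 2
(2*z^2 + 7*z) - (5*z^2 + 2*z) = -3*z^2 + 5*z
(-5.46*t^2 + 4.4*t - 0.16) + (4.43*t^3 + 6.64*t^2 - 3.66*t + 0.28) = 4.43*t^3 + 1.18*t^2 + 0.74*t + 0.12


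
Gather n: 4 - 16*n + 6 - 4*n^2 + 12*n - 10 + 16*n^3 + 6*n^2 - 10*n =16*n^3 + 2*n^2 - 14*n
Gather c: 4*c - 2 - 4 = 4*c - 6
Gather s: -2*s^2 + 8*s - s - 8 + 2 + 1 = -2*s^2 + 7*s - 5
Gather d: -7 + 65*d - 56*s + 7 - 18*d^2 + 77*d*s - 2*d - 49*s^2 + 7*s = -18*d^2 + d*(77*s + 63) - 49*s^2 - 49*s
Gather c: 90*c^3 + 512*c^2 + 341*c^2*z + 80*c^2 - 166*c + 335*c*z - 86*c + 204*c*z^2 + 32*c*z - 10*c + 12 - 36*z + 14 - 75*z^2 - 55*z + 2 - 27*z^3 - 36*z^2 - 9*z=90*c^3 + c^2*(341*z + 592) + c*(204*z^2 + 367*z - 262) - 27*z^3 - 111*z^2 - 100*z + 28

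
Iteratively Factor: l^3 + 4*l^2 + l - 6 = (l + 2)*(l^2 + 2*l - 3) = (l + 2)*(l + 3)*(l - 1)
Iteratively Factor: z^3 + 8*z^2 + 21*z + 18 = (z + 3)*(z^2 + 5*z + 6) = (z + 2)*(z + 3)*(z + 3)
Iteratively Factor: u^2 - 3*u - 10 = (u - 5)*(u + 2)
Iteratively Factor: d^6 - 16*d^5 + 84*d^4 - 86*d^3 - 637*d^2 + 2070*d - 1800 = (d - 5)*(d^5 - 11*d^4 + 29*d^3 + 59*d^2 - 342*d + 360) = (d - 5)*(d - 3)*(d^4 - 8*d^3 + 5*d^2 + 74*d - 120) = (d - 5)^2*(d - 3)*(d^3 - 3*d^2 - 10*d + 24) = (d - 5)^2*(d - 3)*(d + 3)*(d^2 - 6*d + 8) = (d - 5)^2*(d - 3)*(d - 2)*(d + 3)*(d - 4)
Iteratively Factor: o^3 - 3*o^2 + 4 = (o + 1)*(o^2 - 4*o + 4) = (o - 2)*(o + 1)*(o - 2)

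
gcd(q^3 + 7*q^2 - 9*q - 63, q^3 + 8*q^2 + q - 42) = q^2 + 10*q + 21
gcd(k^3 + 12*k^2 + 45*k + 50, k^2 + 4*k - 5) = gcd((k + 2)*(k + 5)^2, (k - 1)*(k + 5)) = k + 5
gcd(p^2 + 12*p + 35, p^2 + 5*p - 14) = p + 7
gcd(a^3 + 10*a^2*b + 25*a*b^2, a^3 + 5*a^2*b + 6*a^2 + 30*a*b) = a^2 + 5*a*b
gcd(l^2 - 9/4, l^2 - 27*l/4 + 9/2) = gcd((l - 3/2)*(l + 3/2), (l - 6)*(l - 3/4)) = 1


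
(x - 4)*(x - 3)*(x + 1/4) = x^3 - 27*x^2/4 + 41*x/4 + 3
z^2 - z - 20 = (z - 5)*(z + 4)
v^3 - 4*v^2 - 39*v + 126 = (v - 7)*(v - 3)*(v + 6)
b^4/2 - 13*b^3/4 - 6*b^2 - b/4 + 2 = (b/2 + 1/2)*(b - 8)*(b - 1/2)*(b + 1)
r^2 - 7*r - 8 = (r - 8)*(r + 1)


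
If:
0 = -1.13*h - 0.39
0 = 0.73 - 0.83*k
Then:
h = -0.35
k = 0.88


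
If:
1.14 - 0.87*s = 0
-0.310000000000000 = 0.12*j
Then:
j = -2.58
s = 1.31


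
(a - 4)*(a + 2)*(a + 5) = a^3 + 3*a^2 - 18*a - 40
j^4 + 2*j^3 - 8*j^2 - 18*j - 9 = (j - 3)*(j + 1)^2*(j + 3)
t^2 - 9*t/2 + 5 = (t - 5/2)*(t - 2)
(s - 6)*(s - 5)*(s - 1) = s^3 - 12*s^2 + 41*s - 30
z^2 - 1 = (z - 1)*(z + 1)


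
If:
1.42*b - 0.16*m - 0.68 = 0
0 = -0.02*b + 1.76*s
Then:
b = 88.0*s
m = 781.0*s - 4.25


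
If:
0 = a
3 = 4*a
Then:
No Solution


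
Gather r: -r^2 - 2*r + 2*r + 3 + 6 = 9 - r^2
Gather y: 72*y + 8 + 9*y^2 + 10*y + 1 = 9*y^2 + 82*y + 9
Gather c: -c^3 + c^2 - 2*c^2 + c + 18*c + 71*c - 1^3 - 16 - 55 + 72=-c^3 - c^2 + 90*c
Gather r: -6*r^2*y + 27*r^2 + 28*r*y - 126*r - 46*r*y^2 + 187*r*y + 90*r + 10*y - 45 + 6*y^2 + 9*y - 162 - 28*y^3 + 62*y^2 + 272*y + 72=r^2*(27 - 6*y) + r*(-46*y^2 + 215*y - 36) - 28*y^3 + 68*y^2 + 291*y - 135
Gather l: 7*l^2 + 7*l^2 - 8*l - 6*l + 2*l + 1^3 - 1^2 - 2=14*l^2 - 12*l - 2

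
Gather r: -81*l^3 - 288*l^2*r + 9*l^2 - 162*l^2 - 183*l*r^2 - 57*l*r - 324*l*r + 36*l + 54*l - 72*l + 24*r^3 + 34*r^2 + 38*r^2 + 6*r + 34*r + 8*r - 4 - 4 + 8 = -81*l^3 - 153*l^2 + 18*l + 24*r^3 + r^2*(72 - 183*l) + r*(-288*l^2 - 381*l + 48)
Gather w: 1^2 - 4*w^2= 1 - 4*w^2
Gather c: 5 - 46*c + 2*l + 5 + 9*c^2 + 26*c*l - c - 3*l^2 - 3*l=9*c^2 + c*(26*l - 47) - 3*l^2 - l + 10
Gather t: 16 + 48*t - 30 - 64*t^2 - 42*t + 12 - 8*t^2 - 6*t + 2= -72*t^2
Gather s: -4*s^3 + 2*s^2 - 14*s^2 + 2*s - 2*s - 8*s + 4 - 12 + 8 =-4*s^3 - 12*s^2 - 8*s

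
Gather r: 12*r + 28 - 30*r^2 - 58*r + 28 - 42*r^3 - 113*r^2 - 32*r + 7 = -42*r^3 - 143*r^2 - 78*r + 63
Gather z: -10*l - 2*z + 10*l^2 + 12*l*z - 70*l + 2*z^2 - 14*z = 10*l^2 - 80*l + 2*z^2 + z*(12*l - 16)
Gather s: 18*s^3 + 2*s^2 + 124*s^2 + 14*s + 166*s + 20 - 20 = 18*s^3 + 126*s^2 + 180*s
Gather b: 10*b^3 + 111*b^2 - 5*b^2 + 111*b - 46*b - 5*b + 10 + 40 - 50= 10*b^3 + 106*b^2 + 60*b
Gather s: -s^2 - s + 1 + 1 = -s^2 - s + 2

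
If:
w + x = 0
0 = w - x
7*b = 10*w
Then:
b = 0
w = 0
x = 0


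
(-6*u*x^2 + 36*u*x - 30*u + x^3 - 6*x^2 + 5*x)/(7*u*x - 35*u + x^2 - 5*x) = (-6*u*x + 6*u + x^2 - x)/(7*u + x)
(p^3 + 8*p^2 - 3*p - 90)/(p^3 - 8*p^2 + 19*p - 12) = (p^2 + 11*p + 30)/(p^2 - 5*p + 4)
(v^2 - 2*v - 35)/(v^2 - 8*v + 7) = (v + 5)/(v - 1)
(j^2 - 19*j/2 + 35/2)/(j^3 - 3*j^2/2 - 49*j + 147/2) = (2*j - 5)/(2*j^2 + 11*j - 21)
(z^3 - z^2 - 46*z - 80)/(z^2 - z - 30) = (z^2 - 6*z - 16)/(z - 6)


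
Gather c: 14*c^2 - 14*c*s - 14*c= 14*c^2 + c*(-14*s - 14)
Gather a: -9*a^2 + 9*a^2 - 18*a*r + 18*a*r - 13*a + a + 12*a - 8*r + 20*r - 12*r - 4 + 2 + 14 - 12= 0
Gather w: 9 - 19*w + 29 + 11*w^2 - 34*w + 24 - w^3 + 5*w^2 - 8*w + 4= -w^3 + 16*w^2 - 61*w + 66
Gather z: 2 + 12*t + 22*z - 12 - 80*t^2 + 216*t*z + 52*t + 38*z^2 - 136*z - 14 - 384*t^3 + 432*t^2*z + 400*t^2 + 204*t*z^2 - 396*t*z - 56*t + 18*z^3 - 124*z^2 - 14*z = -384*t^3 + 320*t^2 + 8*t + 18*z^3 + z^2*(204*t - 86) + z*(432*t^2 - 180*t - 128) - 24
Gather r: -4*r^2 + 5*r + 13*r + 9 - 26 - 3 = -4*r^2 + 18*r - 20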